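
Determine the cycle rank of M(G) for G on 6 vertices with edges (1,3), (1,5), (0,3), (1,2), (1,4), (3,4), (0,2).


Cycle rank (nullity) = |E| - r(M) = |E| - (|V| - c).
|E| = 7, |V| = 6, c = 1.
Nullity = 7 - (6 - 1) = 7 - 5 = 2.

2


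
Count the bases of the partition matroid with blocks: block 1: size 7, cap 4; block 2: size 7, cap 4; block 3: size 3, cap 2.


A basis picks exactly ci elements from block i.
Number of bases = product of C(|Si|, ci).
= C(7,4) * C(7,4) * C(3,2)
= 35 * 35 * 3
= 3675.

3675


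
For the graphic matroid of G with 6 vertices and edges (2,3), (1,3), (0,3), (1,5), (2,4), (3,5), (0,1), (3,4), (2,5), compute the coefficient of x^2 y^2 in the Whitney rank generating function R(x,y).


R(x,y) = sum over A in 2^E of x^(r(E)-r(A)) * y^(|A|-r(A)).
G has 6 vertices, 9 edges. r(E) = 5.
Enumerate all 2^9 = 512 subsets.
Count subsets with r(E)-r(A)=2 and |A|-r(A)=2: 3.

3


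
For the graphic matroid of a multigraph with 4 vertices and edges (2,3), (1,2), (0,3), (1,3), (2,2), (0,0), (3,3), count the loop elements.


In a graphic matroid, a loop is a self-loop edge (u,u) with rank 0.
Examining all 7 edges for self-loops...
Self-loops found: (2,2), (0,0), (3,3)
Number of loops = 3.

3


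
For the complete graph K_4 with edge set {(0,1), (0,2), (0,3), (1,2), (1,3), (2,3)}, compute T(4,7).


T(K_4; x,y) = x^3 + 3x^2 + 4xy + 2x + y^3 + 3y^2 + 2y.
Substituting x=4, y=7:
= 64 + 48 + 112 + 8 + 343 + 147 + 14
= 736.

736


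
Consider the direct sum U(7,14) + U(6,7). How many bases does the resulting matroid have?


Bases of a direct sum M1 + M2: |B| = |B(M1)| * |B(M2)|.
|B(U(7,14))| = C(14,7) = 3432.
|B(U(6,7))| = C(7,6) = 7.
Total bases = 3432 * 7 = 24024.

24024


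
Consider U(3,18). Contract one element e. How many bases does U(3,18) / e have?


Contracting e from U(3,18) gives U(2,17).
Bases of U(2,17) = C(17,2) = 17! / (2! * 15!) = 136.

136


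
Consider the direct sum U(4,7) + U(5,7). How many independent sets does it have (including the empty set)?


For a direct sum, |I(M1+M2)| = |I(M1)| * |I(M2)|.
|I(U(4,7))| = sum C(7,k) for k=0..4 = 99.
|I(U(5,7))| = sum C(7,k) for k=0..5 = 120.
Total = 99 * 120 = 11880.

11880


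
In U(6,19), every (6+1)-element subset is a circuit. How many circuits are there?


In U(6,19), circuits are the (7)-element subsets.
Any set of 7 elements is dependent, and removing any one element gives
an independent set of size 6, so it is a minimal dependent set.
Number of circuits = (19 choose 7) = 50388.

50388


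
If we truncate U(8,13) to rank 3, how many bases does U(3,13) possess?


Truncating U(8,13) to rank 3 gives U(3,13).
Bases of U(3,13) are all 3-element subsets of 13 elements.
Number of bases = C(13,3) = (13 * 12 * 11) / (1 * 2 * 3) = 286.

286


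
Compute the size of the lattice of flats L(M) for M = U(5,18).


Flats of U(5,18): every subset of size < 5 is a flat, plus E itself.
Count = (18 choose 0) + (18 choose 1) + (18 choose 2) + (18 choose 3) + (18 choose 4) + 1
     = 1 + 18 + 153 + 816 + 3060 + 1
     = 4049.

4049


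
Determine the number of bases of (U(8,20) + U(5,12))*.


(M1+M2)* = M1* + M2*.
M1* = U(12,20), bases: C(20,12) = 125970.
M2* = U(7,12), bases: C(12,7) = 792.
|B(M*)| = 125970 * 792 = 99768240.

99768240


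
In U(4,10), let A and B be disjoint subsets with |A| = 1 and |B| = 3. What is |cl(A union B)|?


|A union B| = 1 + 3 = 4 (disjoint).
In U(4,10), cl(S) = S if |S| < 4, else cl(S) = E.
Since 4 >= 4, cl(A union B) = E.
|cl(A union B)| = 10.

10


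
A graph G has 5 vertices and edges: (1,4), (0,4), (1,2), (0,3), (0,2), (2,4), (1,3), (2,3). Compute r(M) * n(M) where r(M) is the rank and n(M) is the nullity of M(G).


r(M) = |V| - c = 5 - 1 = 4.
nullity = |E| - r(M) = 8 - 4 = 4.
Product = 4 * 4 = 16.

16


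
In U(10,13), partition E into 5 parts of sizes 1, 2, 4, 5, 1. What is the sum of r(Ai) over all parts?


r(Ai) = min(|Ai|, 10) for each part.
Sum = min(1,10) + min(2,10) + min(4,10) + min(5,10) + min(1,10)
    = 1 + 2 + 4 + 5 + 1
    = 13.

13


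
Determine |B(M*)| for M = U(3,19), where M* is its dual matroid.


The dual of U(r,n) is U(n-r, n) = U(16,19).
Bases of U(16,19) are all (16)-element subsets.
|B(M*)| = C(19,16) = 969.

969


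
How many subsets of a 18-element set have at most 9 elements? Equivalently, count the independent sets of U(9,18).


Independent sets of U(9,18) are all subsets of size <= 9.
Count = C(18,0) + C(18,1) + C(18,2) + C(18,3) + C(18,4) + C(18,5) + C(18,6) + C(18,7) + C(18,8) + C(18,9)
     = 1 + 18 + 153 + 816 + 3060 + 8568 + 18564 + 31824 + 43758 + 48620
     = 155382.

155382


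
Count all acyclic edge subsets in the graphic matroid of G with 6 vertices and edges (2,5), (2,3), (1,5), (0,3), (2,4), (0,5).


An independent set in a graphic matroid is an acyclic edge subset.
G has 6 vertices and 6 edges.
Enumerate all 2^6 = 64 subsets, checking for acyclicity.
Total independent sets = 60.

60


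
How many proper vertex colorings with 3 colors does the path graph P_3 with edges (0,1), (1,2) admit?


P(P_3, k) = k * (k-1)^(2).
P(3) = 3 * 2^2 = 3 * 4 = 12.

12


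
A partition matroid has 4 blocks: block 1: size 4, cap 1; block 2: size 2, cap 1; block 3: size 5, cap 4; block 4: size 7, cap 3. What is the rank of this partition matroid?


Rank of a partition matroid = sum of min(|Si|, ci) for each block.
= min(4,1) + min(2,1) + min(5,4) + min(7,3)
= 1 + 1 + 4 + 3
= 9.

9


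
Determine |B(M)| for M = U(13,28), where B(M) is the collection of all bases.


Bases of U(13,28) are all 13-element subsets of the 28-element ground set.
Number of bases = C(28,13).
(28 choose 13) = 37442160.

37442160


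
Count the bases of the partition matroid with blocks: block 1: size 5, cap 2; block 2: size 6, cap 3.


A basis picks exactly ci elements from block i.
Number of bases = product of C(|Si|, ci).
= C(5,2) * C(6,3)
= 10 * 20
= 200.

200


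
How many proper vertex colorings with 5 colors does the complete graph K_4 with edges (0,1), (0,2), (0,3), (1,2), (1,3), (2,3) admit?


P(K_4, k) = k(k-1)(k-2)...(k-3).
P(5) = (5) * (4) * (3) * (2) = 120.

120


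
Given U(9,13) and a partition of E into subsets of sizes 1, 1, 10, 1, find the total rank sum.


r(Ai) = min(|Ai|, 9) for each part.
Sum = min(1,9) + min(1,9) + min(10,9) + min(1,9)
    = 1 + 1 + 9 + 1
    = 12.

12


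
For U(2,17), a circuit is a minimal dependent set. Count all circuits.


In U(2,17), circuits are the (3)-element subsets.
Any set of 3 elements is dependent, and removing any one element gives
an independent set of size 2, so it is a minimal dependent set.
Number of circuits = C(17,3) = (17 * 16 * 15) / (1 * 2 * 3) = 680.

680


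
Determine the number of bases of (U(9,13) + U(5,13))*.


(M1+M2)* = M1* + M2*.
M1* = U(4,13), bases: C(13,4) = 715.
M2* = U(8,13), bases: C(13,8) = 1287.
|B(M*)| = 715 * 1287 = 920205.

920205


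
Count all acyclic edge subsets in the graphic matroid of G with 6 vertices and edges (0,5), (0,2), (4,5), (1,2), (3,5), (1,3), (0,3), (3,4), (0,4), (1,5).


An independent set in a graphic matroid is an acyclic edge subset.
G has 6 vertices and 10 edges.
Enumerate all 2^10 = 1024 subsets, checking for acyclicity.
Total independent sets = 454.

454


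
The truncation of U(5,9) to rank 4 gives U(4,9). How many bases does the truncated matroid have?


Truncating U(5,9) to rank 4 gives U(4,9).
Bases of U(4,9) are all 4-element subsets of 9 elements.
Number of bases = C(9,4) = (9 * 8 * 7 * 6) / (1 * 2 * 3 * 4) = 126.

126


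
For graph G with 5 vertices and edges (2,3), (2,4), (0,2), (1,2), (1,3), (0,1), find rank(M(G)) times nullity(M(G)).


r(M) = |V| - c = 5 - 1 = 4.
nullity = |E| - r(M) = 6 - 4 = 2.
Product = 4 * 2 = 8.

8


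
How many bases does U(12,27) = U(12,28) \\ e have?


Deleting e from U(12,28) gives U(12,27) since n > r.
Bases of U(12,27) = C(27,12) = 17383860.

17383860


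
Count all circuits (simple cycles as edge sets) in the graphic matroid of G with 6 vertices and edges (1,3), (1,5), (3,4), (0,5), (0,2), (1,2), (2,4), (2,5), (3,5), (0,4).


A circuit in a graphic matroid = edge set of a simple cycle.
G has 6 vertices and 10 edges.
Enumerating all minimal edge subsets forming cycles...
Total circuits found: 23.

23


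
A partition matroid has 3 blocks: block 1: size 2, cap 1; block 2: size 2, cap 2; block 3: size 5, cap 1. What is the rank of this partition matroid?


Rank of a partition matroid = sum of min(|Si|, ci) for each block.
= min(2,1) + min(2,2) + min(5,1)
= 1 + 2 + 1
= 4.

4


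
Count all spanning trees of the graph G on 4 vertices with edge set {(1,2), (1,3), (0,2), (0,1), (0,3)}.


By Kirchhoff's matrix tree theorem, the number of spanning trees equals
the determinant of any cofactor of the Laplacian matrix L.
G has 4 vertices and 5 edges.
Computing the (3 x 3) cofactor determinant gives 8.

8


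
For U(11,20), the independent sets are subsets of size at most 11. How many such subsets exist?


Independent sets of U(11,20) are all subsets of size <= 11.
Count = (20 choose 0) + (20 choose 1) + (20 choose 2) + (20 choose 3) + (20 choose 4) + (20 choose 5) + (20 choose 6) + (20 choose 7) + (20 choose 8) + (20 choose 9) + (20 choose 10) + (20 choose 11)
     = 1 + 20 + 190 + 1140 + 4845 + 15504 + 38760 + 77520 + 125970 + 167960 + 184756 + 167960
     = 784626.

784626


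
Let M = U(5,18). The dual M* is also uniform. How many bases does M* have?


The dual of U(r,n) is U(n-r, n) = U(13,18).
Bases of U(13,18) are all (13)-element subsets.
|B(M*)| = C(18,13) = 18! / (13! * 5!) = 8568.

8568


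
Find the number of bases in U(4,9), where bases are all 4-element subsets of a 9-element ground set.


Bases of U(4,9) are all 4-element subsets of the 9-element ground set.
Number of bases = C(9,4).
C(9,4) = (9 * 8 * 7 * 6) / (1 * 2 * 3 * 4) = 126.

126


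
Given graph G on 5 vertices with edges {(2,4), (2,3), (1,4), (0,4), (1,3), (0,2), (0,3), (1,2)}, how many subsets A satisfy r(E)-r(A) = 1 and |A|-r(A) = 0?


R(x,y) = sum over A in 2^E of x^(r(E)-r(A)) * y^(|A|-r(A)).
G has 5 vertices, 8 edges. r(E) = 4.
Enumerate all 2^8 = 256 subsets.
Count subsets with r(E)-r(A)=1 and |A|-r(A)=0: 52.

52


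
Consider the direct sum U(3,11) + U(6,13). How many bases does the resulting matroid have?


Bases of a direct sum M1 + M2: |B| = |B(M1)| * |B(M2)|.
|B(U(3,11))| = C(11,3) = 165.
|B(U(6,13))| = C(13,6) = 1716.
Total bases = 165 * 1716 = 283140.

283140


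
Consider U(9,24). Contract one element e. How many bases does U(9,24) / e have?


Contracting e from U(9,24) gives U(8,23).
Bases of U(8,23) = C(23,8) = 23! / (8! * 15!) = 490314.

490314


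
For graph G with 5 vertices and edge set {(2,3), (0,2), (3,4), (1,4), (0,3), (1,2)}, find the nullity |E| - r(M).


Cycle rank (nullity) = |E| - r(M) = |E| - (|V| - c).
|E| = 6, |V| = 5, c = 1.
Nullity = 6 - (5 - 1) = 6 - 4 = 2.

2


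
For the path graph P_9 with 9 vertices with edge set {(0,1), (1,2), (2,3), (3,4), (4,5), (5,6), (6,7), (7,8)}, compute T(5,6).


A path on 9 vertices is a tree with 8 edges.
T(x,y) = x^(8) for any tree.
T(5,6) = 5^8 = 390625.

390625


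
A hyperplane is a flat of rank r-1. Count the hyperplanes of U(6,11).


Hyperplanes of U(6,11) are flats of rank 5.
In a uniform matroid, these are exactly the (5)-element subsets.
Count = C(11,5) = 11! / (5! * 6!) = 462.

462


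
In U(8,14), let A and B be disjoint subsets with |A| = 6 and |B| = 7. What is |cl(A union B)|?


|A union B| = 6 + 7 = 13 (disjoint).
In U(8,14), cl(S) = S if |S| < 8, else cl(S) = E.
Since 13 >= 8, cl(A union B) = E.
|cl(A union B)| = 14.

14


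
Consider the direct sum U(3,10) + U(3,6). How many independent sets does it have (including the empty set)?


For a direct sum, |I(M1+M2)| = |I(M1)| * |I(M2)|.
|I(U(3,10))| = sum C(10,k) for k=0..3 = 176.
|I(U(3,6))| = sum C(6,k) for k=0..3 = 42.
Total = 176 * 42 = 7392.

7392


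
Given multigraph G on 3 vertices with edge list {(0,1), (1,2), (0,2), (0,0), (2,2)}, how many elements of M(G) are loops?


In a graphic matroid, a loop is a self-loop edge (u,u) with rank 0.
Examining all 5 edges for self-loops...
Self-loops found: (0,0), (2,2)
Number of loops = 2.

2


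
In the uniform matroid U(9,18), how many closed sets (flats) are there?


Flats of U(9,18): every subset of size < 9 is a flat, plus E itself.
Count = (18 choose 0) + (18 choose 1) + (18 choose 2) + (18 choose 3) + (18 choose 4) + (18 choose 5) + (18 choose 6) + (18 choose 7) + (18 choose 8) + 1
     = 1 + 18 + 153 + 816 + 3060 + 8568 + 18564 + 31824 + 43758 + 1
     = 106763.

106763


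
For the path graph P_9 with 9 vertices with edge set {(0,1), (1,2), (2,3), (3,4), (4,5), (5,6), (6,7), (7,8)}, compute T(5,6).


A path on 9 vertices is a tree with 8 edges.
T(x,y) = x^(8) for any tree.
T(5,6) = 5^8 = 390625.

390625


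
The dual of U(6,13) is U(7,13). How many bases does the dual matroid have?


The dual of U(r,n) is U(n-r, n) = U(7,13).
Bases of U(7,13) are all (7)-element subsets.
|B(M*)| = C(13,7) = 13! / (7! * 6!) = 1716.

1716


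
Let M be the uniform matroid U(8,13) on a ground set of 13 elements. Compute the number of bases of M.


Bases of U(8,13) are all 8-element subsets of the 13-element ground set.
Number of bases = C(13,8).
(13 choose 8) = 1287.

1287


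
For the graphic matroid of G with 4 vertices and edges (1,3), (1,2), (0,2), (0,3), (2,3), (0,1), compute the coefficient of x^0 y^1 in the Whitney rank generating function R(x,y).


R(x,y) = sum over A in 2^E of x^(r(E)-r(A)) * y^(|A|-r(A)).
G has 4 vertices, 6 edges. r(E) = 3.
Enumerate all 2^6 = 64 subsets.
Count subsets with r(E)-r(A)=0 and |A|-r(A)=1: 15.

15


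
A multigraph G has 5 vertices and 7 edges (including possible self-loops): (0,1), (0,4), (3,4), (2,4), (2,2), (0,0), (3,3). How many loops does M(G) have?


In a graphic matroid, a loop is a self-loop edge (u,u) with rank 0.
Examining all 7 edges for self-loops...
Self-loops found: (2,2), (0,0), (3,3)
Number of loops = 3.

3


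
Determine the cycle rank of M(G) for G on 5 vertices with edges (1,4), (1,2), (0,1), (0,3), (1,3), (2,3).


Cycle rank (nullity) = |E| - r(M) = |E| - (|V| - c).
|E| = 6, |V| = 5, c = 1.
Nullity = 6 - (5 - 1) = 6 - 4 = 2.

2


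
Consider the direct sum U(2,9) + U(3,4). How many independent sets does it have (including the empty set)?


For a direct sum, |I(M1+M2)| = |I(M1)| * |I(M2)|.
|I(U(2,9))| = sum C(9,k) for k=0..2 = 46.
|I(U(3,4))| = sum C(4,k) for k=0..3 = 15.
Total = 46 * 15 = 690.

690


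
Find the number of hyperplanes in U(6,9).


Hyperplanes of U(6,9) are flats of rank 5.
In a uniform matroid, these are exactly the (5)-element subsets.
Count = C(9,5) = 9! / (5! * 4!) = 126.

126


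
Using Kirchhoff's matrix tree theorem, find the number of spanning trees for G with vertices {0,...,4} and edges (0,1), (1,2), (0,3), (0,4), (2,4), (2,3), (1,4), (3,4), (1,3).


By Kirchhoff's matrix tree theorem, the number of spanning trees equals
the determinant of any cofactor of the Laplacian matrix L.
G has 5 vertices and 9 edges.
Computing the (4 x 4) cofactor determinant gives 75.

75


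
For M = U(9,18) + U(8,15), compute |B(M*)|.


(M1+M2)* = M1* + M2*.
M1* = U(9,18), bases: C(18,9) = 48620.
M2* = U(7,15), bases: C(15,7) = 6435.
|B(M*)| = 48620 * 6435 = 312869700.

312869700


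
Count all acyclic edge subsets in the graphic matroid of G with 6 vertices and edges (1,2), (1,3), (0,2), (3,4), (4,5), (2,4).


An independent set in a graphic matroid is an acyclic edge subset.
G has 6 vertices and 6 edges.
Enumerate all 2^6 = 64 subsets, checking for acyclicity.
Total independent sets = 60.

60


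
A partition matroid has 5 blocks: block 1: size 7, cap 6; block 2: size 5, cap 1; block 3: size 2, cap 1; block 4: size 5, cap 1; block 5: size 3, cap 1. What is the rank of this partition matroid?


Rank of a partition matroid = sum of min(|Si|, ci) for each block.
= min(7,6) + min(5,1) + min(2,1) + min(5,1) + min(3,1)
= 6 + 1 + 1 + 1 + 1
= 10.

10


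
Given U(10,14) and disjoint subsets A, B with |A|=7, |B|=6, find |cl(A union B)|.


|A union B| = 7 + 6 = 13 (disjoint).
In U(10,14), cl(S) = S if |S| < 10, else cl(S) = E.
Since 13 >= 10, cl(A union B) = E.
|cl(A union B)| = 14.

14


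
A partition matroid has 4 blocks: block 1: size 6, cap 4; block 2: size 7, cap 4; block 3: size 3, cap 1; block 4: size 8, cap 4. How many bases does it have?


A basis picks exactly ci elements from block i.
Number of bases = product of C(|Si|, ci).
= C(6,4) * C(7,4) * C(3,1) * C(8,4)
= 15 * 35 * 3 * 70
= 110250.

110250


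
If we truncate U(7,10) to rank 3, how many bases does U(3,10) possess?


Truncating U(7,10) to rank 3 gives U(3,10).
Bases of U(3,10) are all 3-element subsets of 10 elements.
Number of bases = C(10,3) = (10 * 9 * 8) / (1 * 2 * 3) = 120.

120


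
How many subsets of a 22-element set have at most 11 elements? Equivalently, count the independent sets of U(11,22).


Independent sets of U(11,22) are all subsets of size <= 11.
Count = (22 choose 0) + (22 choose 1) + (22 choose 2) + (22 choose 3) + (22 choose 4) + (22 choose 5) + (22 choose 6) + (22 choose 7) + (22 choose 8) + (22 choose 9) + (22 choose 10) + (22 choose 11)
     = 1 + 22 + 231 + 1540 + 7315 + 26334 + 74613 + 170544 + 319770 + 497420 + 646646 + 705432
     = 2449868.

2449868


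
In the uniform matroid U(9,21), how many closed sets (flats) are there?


Flats of U(9,21): every subset of size < 9 is a flat, plus E itself.
Count = (21 choose 0) + (21 choose 1) + (21 choose 2) + (21 choose 3) + (21 choose 4) + (21 choose 5) + (21 choose 6) + (21 choose 7) + (21 choose 8) + 1
     = 1 + 21 + 210 + 1330 + 5985 + 20349 + 54264 + 116280 + 203490 + 1
     = 401931.

401931


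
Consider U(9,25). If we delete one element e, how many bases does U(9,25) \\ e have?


Deleting e from U(9,25) gives U(9,24) since n > r.
Bases of U(9,24) = C(24,9) = 1307504.

1307504


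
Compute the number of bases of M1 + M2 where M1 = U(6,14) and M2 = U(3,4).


Bases of a direct sum M1 + M2: |B| = |B(M1)| * |B(M2)|.
|B(U(6,14))| = C(14,6) = 3003.
|B(U(3,4))| = C(4,3) = 4.
Total bases = 3003 * 4 = 12012.

12012


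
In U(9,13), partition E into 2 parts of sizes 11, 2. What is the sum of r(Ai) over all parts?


r(Ai) = min(|Ai|, 9) for each part.
Sum = min(11,9) + min(2,9)
    = 9 + 2
    = 11.

11


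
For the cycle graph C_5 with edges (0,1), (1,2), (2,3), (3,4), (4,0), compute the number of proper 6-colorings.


P(C_5, k) = (k-1)^5 + (-1)^5*(k-1).
P(6) = (5)^5 - 5
= 3125 - 5 = 3120.

3120


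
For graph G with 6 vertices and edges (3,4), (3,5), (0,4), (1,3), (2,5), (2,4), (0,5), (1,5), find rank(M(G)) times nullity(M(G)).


r(M) = |V| - c = 6 - 1 = 5.
nullity = |E| - r(M) = 8 - 5 = 3.
Product = 5 * 3 = 15.

15


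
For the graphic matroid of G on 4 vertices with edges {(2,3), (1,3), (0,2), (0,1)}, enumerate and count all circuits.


A circuit in a graphic matroid = edge set of a simple cycle.
G has 4 vertices and 4 edges.
Enumerating all minimal edge subsets forming cycles...
Total circuits found: 1.

1


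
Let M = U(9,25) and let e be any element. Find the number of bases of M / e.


Contracting e from U(9,25) gives U(8,24).
Bases of U(8,24) = C(24,8) = 24! / (8! * 16!) = 735471.

735471


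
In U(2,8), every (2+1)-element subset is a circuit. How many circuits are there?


In U(2,8), circuits are the (3)-element subsets.
Any set of 3 elements is dependent, and removing any one element gives
an independent set of size 2, so it is a minimal dependent set.
Number of circuits = (8 choose 3) = 56.

56


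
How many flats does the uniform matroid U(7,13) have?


Flats of U(7,13): every subset of size < 7 is a flat, plus E itself.
Count = (13 choose 0) + (13 choose 1) + (13 choose 2) + (13 choose 3) + (13 choose 4) + (13 choose 5) + (13 choose 6) + 1
     = 1 + 13 + 78 + 286 + 715 + 1287 + 1716 + 1
     = 4097.

4097


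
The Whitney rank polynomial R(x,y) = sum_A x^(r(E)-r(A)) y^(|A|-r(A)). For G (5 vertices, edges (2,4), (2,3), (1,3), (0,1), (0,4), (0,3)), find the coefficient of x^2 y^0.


R(x,y) = sum over A in 2^E of x^(r(E)-r(A)) * y^(|A|-r(A)).
G has 5 vertices, 6 edges. r(E) = 4.
Enumerate all 2^6 = 64 subsets.
Count subsets with r(E)-r(A)=2 and |A|-r(A)=0: 15.

15


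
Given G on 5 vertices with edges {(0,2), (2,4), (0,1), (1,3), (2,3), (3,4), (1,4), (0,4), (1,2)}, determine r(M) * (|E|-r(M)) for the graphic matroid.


r(M) = |V| - c = 5 - 1 = 4.
nullity = |E| - r(M) = 9 - 4 = 5.
Product = 4 * 5 = 20.

20


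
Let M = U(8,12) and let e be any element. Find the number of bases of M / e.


Contracting e from U(8,12) gives U(7,11).
Bases of U(7,11) = C(11,7) = 11! / (7! * 4!) = 330.

330


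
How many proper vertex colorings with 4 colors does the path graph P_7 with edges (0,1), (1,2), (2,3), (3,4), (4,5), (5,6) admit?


P(P_7, k) = k * (k-1)^(6).
P(4) = 4 * 3^6 = 4 * 729 = 2916.

2916


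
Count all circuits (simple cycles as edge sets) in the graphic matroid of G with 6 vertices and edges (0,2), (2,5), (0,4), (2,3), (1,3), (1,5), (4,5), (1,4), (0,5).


A circuit in a graphic matroid = edge set of a simple cycle.
G has 6 vertices and 9 edges.
Enumerating all minimal edge subsets forming cycles...
Total circuits found: 13.

13


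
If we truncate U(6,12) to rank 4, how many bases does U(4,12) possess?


Truncating U(6,12) to rank 4 gives U(4,12).
Bases of U(4,12) are all 4-element subsets of 12 elements.
Number of bases = C(12,4) = (12 * 11 * 10 * 9) / (1 * 2 * 3 * 4) = 495.

495


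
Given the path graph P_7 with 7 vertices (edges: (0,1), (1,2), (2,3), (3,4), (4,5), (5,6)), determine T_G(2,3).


A path on 7 vertices is a tree with 6 edges.
T(x,y) = x^(6) for any tree.
T(2,3) = 2^6 = 64.

64


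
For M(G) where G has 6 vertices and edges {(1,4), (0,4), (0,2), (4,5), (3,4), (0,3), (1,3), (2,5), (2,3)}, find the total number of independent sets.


An independent set in a graphic matroid is an acyclic edge subset.
G has 6 vertices and 9 edges.
Enumerate all 2^9 = 512 subsets, checking for acyclicity.
Total independent sets = 292.

292


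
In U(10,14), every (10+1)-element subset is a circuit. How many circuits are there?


In U(10,14), circuits are the (11)-element subsets.
Any set of 11 elements is dependent, and removing any one element gives
an independent set of size 10, so it is a minimal dependent set.
Number of circuits = C(14,11) = 364.

364


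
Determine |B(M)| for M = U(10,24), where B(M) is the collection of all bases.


Bases of U(10,24) are all 10-element subsets of the 24-element ground set.
Number of bases = C(24,10).
C(24,10) = 1961256.

1961256


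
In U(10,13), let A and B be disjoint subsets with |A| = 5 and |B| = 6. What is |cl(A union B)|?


|A union B| = 5 + 6 = 11 (disjoint).
In U(10,13), cl(S) = S if |S| < 10, else cl(S) = E.
Since 11 >= 10, cl(A union B) = E.
|cl(A union B)| = 13.

13


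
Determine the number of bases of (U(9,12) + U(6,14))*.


(M1+M2)* = M1* + M2*.
M1* = U(3,12), bases: C(12,3) = 220.
M2* = U(8,14), bases: C(14,8) = 3003.
|B(M*)| = 220 * 3003 = 660660.

660660


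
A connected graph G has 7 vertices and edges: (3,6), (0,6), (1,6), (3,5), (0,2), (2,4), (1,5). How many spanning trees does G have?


By Kirchhoff's matrix tree theorem, the number of spanning trees equals
the determinant of any cofactor of the Laplacian matrix L.
G has 7 vertices and 7 edges.
Computing the (6 x 6) cofactor determinant gives 4.

4


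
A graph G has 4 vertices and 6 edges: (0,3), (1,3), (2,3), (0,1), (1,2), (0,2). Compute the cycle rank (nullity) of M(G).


Cycle rank (nullity) = |E| - r(M) = |E| - (|V| - c).
|E| = 6, |V| = 4, c = 1.
Nullity = 6 - (4 - 1) = 6 - 3 = 3.

3


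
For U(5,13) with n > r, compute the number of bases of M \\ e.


Deleting e from U(5,13) gives U(5,12) since n > r.
Bases of U(5,12) = C(12,5) = 792.

792


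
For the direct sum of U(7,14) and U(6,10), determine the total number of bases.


Bases of a direct sum M1 + M2: |B| = |B(M1)| * |B(M2)|.
|B(U(7,14))| = C(14,7) = 3432.
|B(U(6,10))| = C(10,6) = 210.
Total bases = 3432 * 210 = 720720.

720720


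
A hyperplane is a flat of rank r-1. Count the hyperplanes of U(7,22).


Hyperplanes of U(7,22) are flats of rank 6.
In a uniform matroid, these are exactly the (6)-element subsets.
Count = C(22,6) = 74613.

74613


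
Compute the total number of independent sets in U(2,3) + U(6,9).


For a direct sum, |I(M1+M2)| = |I(M1)| * |I(M2)|.
|I(U(2,3))| = sum C(3,k) for k=0..2 = 7.
|I(U(6,9))| = sum C(9,k) for k=0..6 = 466.
Total = 7 * 466 = 3262.

3262


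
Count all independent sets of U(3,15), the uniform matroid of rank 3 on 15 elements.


Independent sets of U(3,15) are all subsets of size <= 3.
Count = C(15,0) + C(15,1) + C(15,2) + C(15,3)
     = 1 + 15 + 105 + 455
     = 576.

576


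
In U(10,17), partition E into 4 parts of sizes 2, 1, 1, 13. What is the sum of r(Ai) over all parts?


r(Ai) = min(|Ai|, 10) for each part.
Sum = min(2,10) + min(1,10) + min(1,10) + min(13,10)
    = 2 + 1 + 1 + 10
    = 14.

14


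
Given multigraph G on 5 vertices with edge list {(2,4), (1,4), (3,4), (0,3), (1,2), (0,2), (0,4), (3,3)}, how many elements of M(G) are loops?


In a graphic matroid, a loop is a self-loop edge (u,u) with rank 0.
Examining all 8 edges for self-loops...
Self-loops found: (3,3)
Number of loops = 1.

1


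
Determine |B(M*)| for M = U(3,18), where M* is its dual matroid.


The dual of U(r,n) is U(n-r, n) = U(15,18).
Bases of U(15,18) are all (15)-element subsets.
|B(M*)| = C(18,15) = 18! / (15! * 3!) = 816.

816


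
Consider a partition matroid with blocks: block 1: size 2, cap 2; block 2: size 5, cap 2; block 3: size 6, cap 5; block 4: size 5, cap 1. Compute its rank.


Rank of a partition matroid = sum of min(|Si|, ci) for each block.
= min(2,2) + min(5,2) + min(6,5) + min(5,1)
= 2 + 2 + 5 + 1
= 10.

10


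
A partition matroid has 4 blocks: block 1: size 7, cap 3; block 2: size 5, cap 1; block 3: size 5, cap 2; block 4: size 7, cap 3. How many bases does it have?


A basis picks exactly ci elements from block i.
Number of bases = product of C(|Si|, ci).
= C(7,3) * C(5,1) * C(5,2) * C(7,3)
= 35 * 5 * 10 * 35
= 61250.

61250


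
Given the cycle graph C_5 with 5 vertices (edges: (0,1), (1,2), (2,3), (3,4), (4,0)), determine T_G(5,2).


T(C_5; x,y) = x + x^2 + ... + x^(4) + y.
T(5,2) = 5^1 + 5^2 + 5^3 + 5^4 + 2
= 5 + 25 + 125 + 625 + 2
= 782.

782


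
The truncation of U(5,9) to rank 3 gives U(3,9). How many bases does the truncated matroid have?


Truncating U(5,9) to rank 3 gives U(3,9).
Bases of U(3,9) are all 3-element subsets of 9 elements.
Number of bases = C(9,3) = (9 * 8 * 7) / (1 * 2 * 3) = 84.

84


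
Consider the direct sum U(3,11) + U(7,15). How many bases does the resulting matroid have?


Bases of a direct sum M1 + M2: |B| = |B(M1)| * |B(M2)|.
|B(U(3,11))| = C(11,3) = 165.
|B(U(7,15))| = C(15,7) = 6435.
Total bases = 165 * 6435 = 1061775.

1061775


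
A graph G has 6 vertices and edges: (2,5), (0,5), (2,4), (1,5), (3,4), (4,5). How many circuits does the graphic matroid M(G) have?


A circuit in a graphic matroid = edge set of a simple cycle.
G has 6 vertices and 6 edges.
Enumerating all minimal edge subsets forming cycles...
Total circuits found: 1.

1


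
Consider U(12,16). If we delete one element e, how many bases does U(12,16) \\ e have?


Deleting e from U(12,16) gives U(12,15) since n > r.
Bases of U(12,15) = C(15,12) = 15! / (12! * 3!) = 455.

455


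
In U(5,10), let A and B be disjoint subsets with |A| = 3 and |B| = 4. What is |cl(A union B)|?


|A union B| = 3 + 4 = 7 (disjoint).
In U(5,10), cl(S) = S if |S| < 5, else cl(S) = E.
Since 7 >= 5, cl(A union B) = E.
|cl(A union B)| = 10.

10


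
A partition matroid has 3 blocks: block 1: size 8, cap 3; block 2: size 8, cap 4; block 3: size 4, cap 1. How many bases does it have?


A basis picks exactly ci elements from block i.
Number of bases = product of C(|Si|, ci).
= C(8,3) * C(8,4) * C(4,1)
= 56 * 70 * 4
= 15680.

15680


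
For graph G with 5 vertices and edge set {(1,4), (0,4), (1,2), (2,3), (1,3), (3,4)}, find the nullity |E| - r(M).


Cycle rank (nullity) = |E| - r(M) = |E| - (|V| - c).
|E| = 6, |V| = 5, c = 1.
Nullity = 6 - (5 - 1) = 6 - 4 = 2.

2


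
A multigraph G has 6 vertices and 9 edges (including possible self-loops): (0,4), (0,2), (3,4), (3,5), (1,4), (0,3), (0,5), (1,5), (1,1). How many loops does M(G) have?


In a graphic matroid, a loop is a self-loop edge (u,u) with rank 0.
Examining all 9 edges for self-loops...
Self-loops found: (1,1)
Number of loops = 1.

1


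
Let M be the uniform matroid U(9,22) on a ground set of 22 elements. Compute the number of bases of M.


Bases of U(9,22) are all 9-element subsets of the 22-element ground set.
Number of bases = C(22,9).
(22 choose 9) = 497420.

497420


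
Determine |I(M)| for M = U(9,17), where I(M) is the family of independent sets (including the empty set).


Independent sets of U(9,17) are all subsets of size <= 9.
Count = (17 choose 0) + (17 choose 1) + (17 choose 2) + (17 choose 3) + (17 choose 4) + (17 choose 5) + (17 choose 6) + (17 choose 7) + (17 choose 8) + (17 choose 9)
     = 1 + 17 + 136 + 680 + 2380 + 6188 + 12376 + 19448 + 24310 + 24310
     = 89846.

89846


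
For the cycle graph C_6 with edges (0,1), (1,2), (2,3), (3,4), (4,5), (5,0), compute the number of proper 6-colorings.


P(C_6, k) = (k-1)^6 + (-1)^6*(k-1).
P(6) = (5)^6 + 5
= 15625 + 5 = 15630.

15630


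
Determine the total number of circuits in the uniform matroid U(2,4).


In U(2,4), circuits are the (3)-element subsets.
Any set of 3 elements is dependent, and removing any one element gives
an independent set of size 2, so it is a minimal dependent set.
Number of circuits = C(4,3) = 4! / (3! * 1!) = 4.

4


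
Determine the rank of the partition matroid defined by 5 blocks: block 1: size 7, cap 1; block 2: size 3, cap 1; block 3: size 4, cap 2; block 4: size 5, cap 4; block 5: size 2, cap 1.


Rank of a partition matroid = sum of min(|Si|, ci) for each block.
= min(7,1) + min(3,1) + min(4,2) + min(5,4) + min(2,1)
= 1 + 1 + 2 + 4 + 1
= 9.

9


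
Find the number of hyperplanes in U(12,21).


Hyperplanes of U(12,21) are flats of rank 11.
In a uniform matroid, these are exactly the (11)-element subsets.
Count = (21 choose 11) = 352716.

352716


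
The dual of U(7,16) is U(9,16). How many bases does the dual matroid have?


The dual of U(r,n) is U(n-r, n) = U(9,16).
Bases of U(9,16) are all (9)-element subsets.
|B(M*)| = C(16,9) = 11440.

11440


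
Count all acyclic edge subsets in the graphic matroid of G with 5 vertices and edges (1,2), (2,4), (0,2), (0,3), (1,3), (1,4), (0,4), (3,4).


An independent set in a graphic matroid is an acyclic edge subset.
G has 5 vertices and 8 edges.
Enumerate all 2^8 = 256 subsets, checking for acyclicity.
Total independent sets = 134.

134


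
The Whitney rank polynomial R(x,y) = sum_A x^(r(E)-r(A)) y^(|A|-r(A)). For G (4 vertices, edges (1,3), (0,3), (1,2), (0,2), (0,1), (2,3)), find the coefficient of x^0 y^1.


R(x,y) = sum over A in 2^E of x^(r(E)-r(A)) * y^(|A|-r(A)).
G has 4 vertices, 6 edges. r(E) = 3.
Enumerate all 2^6 = 64 subsets.
Count subsets with r(E)-r(A)=0 and |A|-r(A)=1: 15.

15


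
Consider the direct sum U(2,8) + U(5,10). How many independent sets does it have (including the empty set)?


For a direct sum, |I(M1+M2)| = |I(M1)| * |I(M2)|.
|I(U(2,8))| = sum C(8,k) for k=0..2 = 37.
|I(U(5,10))| = sum C(10,k) for k=0..5 = 638.
Total = 37 * 638 = 23606.

23606


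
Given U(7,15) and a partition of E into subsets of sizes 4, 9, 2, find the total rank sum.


r(Ai) = min(|Ai|, 7) for each part.
Sum = min(4,7) + min(9,7) + min(2,7)
    = 4 + 7 + 2
    = 13.

13


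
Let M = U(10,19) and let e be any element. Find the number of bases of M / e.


Contracting e from U(10,19) gives U(9,18).
Bases of U(9,18) = C(18,9) = 48620.

48620


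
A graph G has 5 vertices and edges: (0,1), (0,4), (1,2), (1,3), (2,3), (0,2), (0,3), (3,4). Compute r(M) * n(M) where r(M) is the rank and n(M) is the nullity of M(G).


r(M) = |V| - c = 5 - 1 = 4.
nullity = |E| - r(M) = 8 - 4 = 4.
Product = 4 * 4 = 16.

16


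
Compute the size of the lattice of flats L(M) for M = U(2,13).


Flats of U(2,13): every subset of size < 2 is a flat, plus E itself.
Count = (13 choose 0) + (13 choose 1) + 1
     = 1 + 13 + 1
     = 15.

15


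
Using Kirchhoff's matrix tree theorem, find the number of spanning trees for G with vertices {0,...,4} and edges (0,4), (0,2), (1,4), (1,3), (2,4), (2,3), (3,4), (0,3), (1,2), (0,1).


By Kirchhoff's matrix tree theorem, the number of spanning trees equals
the determinant of any cofactor of the Laplacian matrix L.
G has 5 vertices and 10 edges.
Computing the (4 x 4) cofactor determinant gives 125.

125


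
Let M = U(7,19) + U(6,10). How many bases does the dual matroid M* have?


(M1+M2)* = M1* + M2*.
M1* = U(12,19), bases: C(19,12) = 50388.
M2* = U(4,10), bases: C(10,4) = 210.
|B(M*)| = 50388 * 210 = 10581480.

10581480


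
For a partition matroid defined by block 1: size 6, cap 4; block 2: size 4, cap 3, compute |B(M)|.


A basis picks exactly ci elements from block i.
Number of bases = product of C(|Si|, ci).
= C(6,4) * C(4,3)
= 15 * 4
= 60.

60


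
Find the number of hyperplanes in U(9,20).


Hyperplanes of U(9,20) are flats of rank 8.
In a uniform matroid, these are exactly the (8)-element subsets.
Count = C(20,8) = 125970.

125970


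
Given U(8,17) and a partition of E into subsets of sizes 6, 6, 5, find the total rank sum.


r(Ai) = min(|Ai|, 8) for each part.
Sum = min(6,8) + min(6,8) + min(5,8)
    = 6 + 6 + 5
    = 17.

17


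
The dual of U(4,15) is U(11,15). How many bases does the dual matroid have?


The dual of U(r,n) is U(n-r, n) = U(11,15).
Bases of U(11,15) are all (11)-element subsets.
|B(M*)| = C(15,11) = 15! / (11! * 4!) = 1365.

1365


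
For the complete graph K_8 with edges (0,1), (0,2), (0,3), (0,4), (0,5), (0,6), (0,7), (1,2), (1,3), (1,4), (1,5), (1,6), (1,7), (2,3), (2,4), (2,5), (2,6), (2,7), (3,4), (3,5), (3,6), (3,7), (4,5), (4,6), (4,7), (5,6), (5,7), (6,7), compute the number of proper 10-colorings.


P(K_8, k) = k(k-1)(k-2)...(k-7).
P(10) = (10) * (9) * (8) * (7) * (6) * (5) * (4) * (3) = 1814400.

1814400


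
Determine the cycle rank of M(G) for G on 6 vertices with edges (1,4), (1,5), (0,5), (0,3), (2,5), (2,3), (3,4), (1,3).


Cycle rank (nullity) = |E| - r(M) = |E| - (|V| - c).
|E| = 8, |V| = 6, c = 1.
Nullity = 8 - (6 - 1) = 8 - 5 = 3.

3


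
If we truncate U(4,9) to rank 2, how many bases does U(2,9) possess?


Truncating U(4,9) to rank 2 gives U(2,9).
Bases of U(2,9) are all 2-element subsets of 9 elements.
Number of bases = C(9,2) = 9! / (2! * 7!) = 36.

36


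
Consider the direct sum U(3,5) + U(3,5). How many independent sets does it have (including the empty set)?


For a direct sum, |I(M1+M2)| = |I(M1)| * |I(M2)|.
|I(U(3,5))| = sum C(5,k) for k=0..3 = 26.
|I(U(3,5))| = sum C(5,k) for k=0..3 = 26.
Total = 26 * 26 = 676.

676


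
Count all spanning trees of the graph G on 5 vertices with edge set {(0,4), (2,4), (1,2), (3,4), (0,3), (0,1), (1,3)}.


By Kirchhoff's matrix tree theorem, the number of spanning trees equals
the determinant of any cofactor of the Laplacian matrix L.
G has 5 vertices and 7 edges.
Computing the (4 x 4) cofactor determinant gives 24.

24


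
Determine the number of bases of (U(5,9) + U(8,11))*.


(M1+M2)* = M1* + M2*.
M1* = U(4,9), bases: C(9,4) = 126.
M2* = U(3,11), bases: C(11,3) = 165.
|B(M*)| = 126 * 165 = 20790.

20790


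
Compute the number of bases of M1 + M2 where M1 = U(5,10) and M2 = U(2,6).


Bases of a direct sum M1 + M2: |B| = |B(M1)| * |B(M2)|.
|B(U(5,10))| = C(10,5) = 252.
|B(U(2,6))| = C(6,2) = 15.
Total bases = 252 * 15 = 3780.

3780


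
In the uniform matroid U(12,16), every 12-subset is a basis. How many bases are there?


Bases of U(12,16) are all 12-element subsets of the 16-element ground set.
Number of bases = C(16,12).
C(16,12) = 16! / (12! * 4!) = 1820.

1820


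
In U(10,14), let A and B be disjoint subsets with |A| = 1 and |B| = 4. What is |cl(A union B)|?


|A union B| = 1 + 4 = 5 (disjoint).
In U(10,14), cl(S) = S if |S| < 10, else cl(S) = E.
Since 5 < 10, cl(A union B) = A union B.
|cl(A union B)| = 5.

5


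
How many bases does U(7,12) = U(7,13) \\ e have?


Deleting e from U(7,13) gives U(7,12) since n > r.
Bases of U(7,12) = (12 choose 7) = 792.

792


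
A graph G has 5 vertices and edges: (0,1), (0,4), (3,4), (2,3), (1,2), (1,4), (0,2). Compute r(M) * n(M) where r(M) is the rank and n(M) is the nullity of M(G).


r(M) = |V| - c = 5 - 1 = 4.
nullity = |E| - r(M) = 7 - 4 = 3.
Product = 4 * 3 = 12.

12


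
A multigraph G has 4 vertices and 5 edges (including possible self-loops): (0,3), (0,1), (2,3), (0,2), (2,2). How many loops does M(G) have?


In a graphic matroid, a loop is a self-loop edge (u,u) with rank 0.
Examining all 5 edges for self-loops...
Self-loops found: (2,2)
Number of loops = 1.

1


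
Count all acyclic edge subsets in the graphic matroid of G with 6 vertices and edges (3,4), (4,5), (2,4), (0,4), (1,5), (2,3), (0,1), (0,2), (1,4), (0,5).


An independent set in a graphic matroid is an acyclic edge subset.
G has 6 vertices and 10 edges.
Enumerate all 2^10 = 1024 subsets, checking for acyclicity.
Total independent sets = 436.

436


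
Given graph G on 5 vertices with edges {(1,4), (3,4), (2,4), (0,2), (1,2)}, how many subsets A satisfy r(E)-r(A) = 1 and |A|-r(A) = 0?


R(x,y) = sum over A in 2^E of x^(r(E)-r(A)) * y^(|A|-r(A)).
G has 5 vertices, 5 edges. r(E) = 4.
Enumerate all 2^5 = 32 subsets.
Count subsets with r(E)-r(A)=1 and |A|-r(A)=0: 9.

9


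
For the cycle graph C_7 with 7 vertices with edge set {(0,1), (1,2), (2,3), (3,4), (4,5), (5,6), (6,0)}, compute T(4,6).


T(C_7; x,y) = x + x^2 + ... + x^(6) + y.
T(4,6) = 4^1 + 4^2 + 4^3 + 4^4 + 4^5 + 4^6 + 6
= 4 + 16 + 64 + 256 + 1024 + 4096 + 6
= 5466.

5466


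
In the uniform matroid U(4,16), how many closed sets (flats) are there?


Flats of U(4,16): every subset of size < 4 is a flat, plus E itself.
Count = (16 choose 0) + (16 choose 1) + (16 choose 2) + (16 choose 3) + 1
     = 1 + 16 + 120 + 560 + 1
     = 698.

698


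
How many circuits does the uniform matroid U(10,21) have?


In U(10,21), circuits are the (11)-element subsets.
Any set of 11 elements is dependent, and removing any one element gives
an independent set of size 10, so it is a minimal dependent set.
Number of circuits = C(21,11) = 21! / (11! * 10!) = 352716.

352716


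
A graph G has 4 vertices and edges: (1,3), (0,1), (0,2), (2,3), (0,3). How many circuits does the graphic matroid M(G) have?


A circuit in a graphic matroid = edge set of a simple cycle.
G has 4 vertices and 5 edges.
Enumerating all minimal edge subsets forming cycles...
Total circuits found: 3.

3


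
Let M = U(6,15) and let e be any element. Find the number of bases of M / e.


Contracting e from U(6,15) gives U(5,14).
Bases of U(5,14) = C(14,5) = 2002.

2002


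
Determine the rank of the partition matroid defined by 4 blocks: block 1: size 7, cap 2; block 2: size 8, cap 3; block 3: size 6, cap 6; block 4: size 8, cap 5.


Rank of a partition matroid = sum of min(|Si|, ci) for each block.
= min(7,2) + min(8,3) + min(6,6) + min(8,5)
= 2 + 3 + 6 + 5
= 16.

16


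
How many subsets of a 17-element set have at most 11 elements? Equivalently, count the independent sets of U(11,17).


Independent sets of U(11,17) are all subsets of size <= 11.
Count = C(17,0) + C(17,1) + C(17,2) + C(17,3) + C(17,4) + C(17,5) + C(17,6) + C(17,7) + C(17,8) + C(17,9) + C(17,10) + C(17,11)
     = 1 + 17 + 136 + 680 + 2380 + 6188 + 12376 + 19448 + 24310 + 24310 + 19448 + 12376
     = 121670.

121670
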